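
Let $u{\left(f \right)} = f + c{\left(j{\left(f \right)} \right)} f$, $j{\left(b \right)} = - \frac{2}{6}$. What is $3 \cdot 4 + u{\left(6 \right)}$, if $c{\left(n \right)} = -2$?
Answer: $6$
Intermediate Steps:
$j{\left(b \right)} = - \frac{1}{3}$ ($j{\left(b \right)} = \left(-2\right) \frac{1}{6} = - \frac{1}{3}$)
$u{\left(f \right)} = - f$ ($u{\left(f \right)} = f - 2 f = - f$)
$3 \cdot 4 + u{\left(6 \right)} = 3 \cdot 4 - 6 = 12 - 6 = 6$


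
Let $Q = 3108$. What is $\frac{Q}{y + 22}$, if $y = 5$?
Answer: $\frac{1036}{9} \approx 115.11$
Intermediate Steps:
$\frac{Q}{y + 22} = \frac{1}{5 + 22} \cdot 3108 = \frac{1}{27} \cdot 3108 = \frac{1036}{9}$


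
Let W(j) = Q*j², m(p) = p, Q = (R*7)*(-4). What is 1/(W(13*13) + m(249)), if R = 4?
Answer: -1/3198583 ≈ -3.1264e-7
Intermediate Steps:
Q = -112 (Q = (4*7)*(-4) = 28*(-4) = -112)
W(j) = -112*j²
1/(W(13*13) + m(249)) = 1/(-112*(13*13)² + 249) = 1/(-112*169² + 249) = 1/(-112*28561 + 249) = 1/(-3198832 + 249) = 1/(-3198583) = -1/3198583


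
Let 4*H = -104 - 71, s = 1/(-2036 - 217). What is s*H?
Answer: 175/9012 ≈ 0.019419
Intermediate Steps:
s = -1/2253 (s = 1/(-2253) = -1/2253 ≈ -0.00044385)
H = -175/4 (H = (-104 - 71)/4 = (1/4)*(-175) = -175/4 ≈ -43.750)
s*H = -1/2253*(-175/4) = 175/9012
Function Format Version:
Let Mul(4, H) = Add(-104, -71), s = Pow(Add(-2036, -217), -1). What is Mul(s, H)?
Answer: Rational(175, 9012) ≈ 0.019419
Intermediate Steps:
s = Rational(-1, 2253) (s = Pow(-2253, -1) = Rational(-1, 2253) ≈ -0.00044385)
H = Rational(-175, 4) (H = Mul(Rational(1, 4), Add(-104, -71)) = Mul(Rational(1, 4), -175) = Rational(-175, 4) ≈ -43.750)
Mul(s, H) = Mul(Rational(-1, 2253), Rational(-175, 4)) = Rational(175, 9012)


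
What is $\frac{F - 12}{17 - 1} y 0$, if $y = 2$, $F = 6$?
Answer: $0$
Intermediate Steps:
$\frac{F - 12}{17 - 1} y 0 = \frac{6 - 12}{17 - 1} \cdot 2 \cdot 0 = - \frac{6}{16} \cdot 2 \cdot 0 = \left(-6\right) \frac{1}{16} \cdot 2 \cdot 0 = \left(- \frac{3}{8}\right) 2 \cdot 0 = \left(- \frac{3}{4}\right) 0 = 0$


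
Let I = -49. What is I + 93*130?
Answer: 12041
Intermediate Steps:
I + 93*130 = -49 + 93*130 = -49 + 12090 = 12041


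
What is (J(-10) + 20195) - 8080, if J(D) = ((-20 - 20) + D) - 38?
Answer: 12027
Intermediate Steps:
J(D) = -78 + D (J(D) = (-40 + D) - 38 = -78 + D)
(J(-10) + 20195) - 8080 = ((-78 - 10) + 20195) - 8080 = (-88 + 20195) - 8080 = 20107 - 8080 = 12027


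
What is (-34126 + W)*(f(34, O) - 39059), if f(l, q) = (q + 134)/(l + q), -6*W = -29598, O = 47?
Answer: 30784972138/27 ≈ 1.1402e+9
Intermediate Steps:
W = 4933 (W = -⅙*(-29598) = 4933)
f(l, q) = (134 + q)/(l + q)
(-34126 + W)*(f(34, O) - 39059) = (-34126 + 4933)*((134 + 47)/(34 + 47) - 39059) = -29193*(181/81 - 39059) = -29193*(-3163598/81) = 30784972138/27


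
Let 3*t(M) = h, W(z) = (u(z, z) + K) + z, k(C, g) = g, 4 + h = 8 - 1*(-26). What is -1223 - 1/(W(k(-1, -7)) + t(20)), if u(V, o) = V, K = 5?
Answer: -1224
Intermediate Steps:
h = 30 (h = -4 + (8 - 1*(-26)) = -4 + (8 + 26) = -4 + 34 = 30)
W(z) = 5 + 2*z (W(z) = (z + 5) + z = (5 + z) + z = 5 + 2*z)
t(M) = 10 (t(M) = (1/3)*30 = 10)
-1223 - 1/(W(k(-1, -7)) + t(20)) = -1223 - 1/((5 + 2*(-7)) + 10) = -1223 - 1/((5 - 14) + 10) = -1223 - 1/(-9 + 10) = -1223 - 1/1 = -1223 - 1*1 = -1223 - 1 = -1224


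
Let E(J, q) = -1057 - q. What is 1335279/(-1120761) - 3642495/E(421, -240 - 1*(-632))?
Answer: 151127093312/60147507 ≈ 2512.6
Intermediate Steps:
1335279/(-1120761) - 3642495/E(421, -240 - 1*(-632)) = 1335279/(-1120761) - 3642495/(-1057 - (-240 - 1*(-632))) = 1335279*(-1/1120761) - 3642495/(-1057 - (-240 + 632)) = -445093/373587 - 3642495/(-1057 - 1*392) = -445093/373587 - 3642495/(-1057 - 392) = -445093/373587 - 3642495/(-1449) = -445093/373587 - 3642495*(-1/1449) = -445093/373587 + 1214165/483 = 151127093312/60147507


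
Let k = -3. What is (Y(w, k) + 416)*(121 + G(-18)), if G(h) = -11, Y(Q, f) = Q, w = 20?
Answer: 47960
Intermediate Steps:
(Y(w, k) + 416)*(121 + G(-18)) = (20 + 416)*(121 - 11) = 436*110 = 47960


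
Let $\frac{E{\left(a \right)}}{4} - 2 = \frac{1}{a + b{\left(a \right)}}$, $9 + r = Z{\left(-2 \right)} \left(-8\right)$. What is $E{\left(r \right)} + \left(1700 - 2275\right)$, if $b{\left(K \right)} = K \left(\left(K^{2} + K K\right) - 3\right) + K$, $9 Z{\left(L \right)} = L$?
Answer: $- \frac{308442411}{543985} \approx -567.0$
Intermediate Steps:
$Z{\left(L \right)} = \frac{L}{9}$
$b{\left(K \right)} = K + K \left(-3 + 2 K^{2}\right)$ ($b{\left(K \right)} = K \left(\left(K^{2} + K^{2}\right) - 3\right) + K = K \left(2 K^{2} - 3\right) + K = K \left(-3 + 2 K^{2}\right) + K = K + K \left(-3 + 2 K^{2}\right)$)
$r = - \frac{65}{9}$ ($r = -9 + \frac{1}{9} \left(-2\right) \left(-8\right) = -9 - - \frac{16}{9} = -9 + \frac{16}{9} = - \frac{65}{9} \approx -7.2222$)
$E{\left(a \right)} = 8 + \frac{4}{a + 2 a \left(-1 + a^{2}\right)}$
$E{\left(r \right)} + \left(1700 - 2275\right) = \frac{4 - - \frac{520}{9} + 16 \left(- \frac{65}{9}\right)^{3}}{\left(-1\right) \left(- \frac{65}{9}\right) + 2 \left(- \frac{65}{9}\right)^{3}} + \left(1700 - 2275\right) = \frac{4 + \frac{520}{9} + 16 \left(- \frac{274625}{729}\right)}{\frac{65}{9} + 2 \left(- \frac{274625}{729}\right)} + \left(1700 - 2275\right) = \frac{4 + \frac{520}{9} - \frac{4394000}{729}}{\frac{65}{9} - \frac{549250}{729}} - 575 = \frac{1}{- \frac{543985}{729}} \left(- \frac{4348964}{729}\right) - 575 = \left(- \frac{729}{543985}\right) \left(- \frac{4348964}{729}\right) - 575 = \frac{4348964}{543985} - 575 = - \frac{308442411}{543985}$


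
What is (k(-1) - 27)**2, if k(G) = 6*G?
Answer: 1089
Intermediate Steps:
(k(-1) - 27)**2 = (6*(-1) - 27)**2 = (-6 - 27)**2 = (-33)**2 = 1089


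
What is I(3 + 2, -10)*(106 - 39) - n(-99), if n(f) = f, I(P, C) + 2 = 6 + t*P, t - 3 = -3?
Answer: 367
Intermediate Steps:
t = 0 (t = 3 - 3 = 0)
I(P, C) = 4 (I(P, C) = -2 + (6 + 0*P) = -2 + (6 + 0) = -2 + 6 = 4)
I(3 + 2, -10)*(106 - 39) - n(-99) = 4*(106 - 39) - 1*(-99) = 4*67 + 99 = 268 + 99 = 367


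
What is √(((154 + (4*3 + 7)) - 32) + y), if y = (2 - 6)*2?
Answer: √133 ≈ 11.533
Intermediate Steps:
y = -8 (y = -4*2 = -8)
√(((154 + (4*3 + 7)) - 32) + y) = √(((154 + (4*3 + 7)) - 32) - 8) = √(((154 + (12 + 7)) - 32) - 8) = √(((154 + 19) - 32) - 8) = √((173 - 32) - 8) = √(141 - 8) = √133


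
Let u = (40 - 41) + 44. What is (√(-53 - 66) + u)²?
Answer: (43 + I*√119)² ≈ 1730.0 + 938.15*I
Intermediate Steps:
u = 43 (u = -1 + 44 = 43)
(√(-53 - 66) + u)² = (√(-53 - 66) + 43)² = (√(-119) + 43)² = (I*√119 + 43)² = (43 + I*√119)²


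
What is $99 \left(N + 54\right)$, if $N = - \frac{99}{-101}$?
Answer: $\frac{549747}{101} \approx 5443.0$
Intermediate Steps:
$N = \frac{99}{101}$ ($N = \left(-99\right) \left(- \frac{1}{101}\right) = \frac{99}{101} \approx 0.9802$)
$99 \left(N + 54\right) = 99 \left(\frac{99}{101} + 54\right) = 99 \cdot \frac{5553}{101} = \frac{549747}{101}$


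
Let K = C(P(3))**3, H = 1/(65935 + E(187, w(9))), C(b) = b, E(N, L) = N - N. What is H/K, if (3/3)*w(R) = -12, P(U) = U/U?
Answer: 1/65935 ≈ 1.5166e-5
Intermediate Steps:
P(U) = 1
w(R) = -12
E(N, L) = 0
H = 1/65935 (H = 1/(65935 + 0) = 1/65935 ≈ 1.5166e-5)
K = 1 (K = 1**3 = 1)
H/K = (1/65935)/1 = (1/65935)*1 = 1/65935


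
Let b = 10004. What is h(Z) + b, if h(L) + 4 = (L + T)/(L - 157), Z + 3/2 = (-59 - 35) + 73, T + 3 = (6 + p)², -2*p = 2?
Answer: 3590001/359 ≈ 10000.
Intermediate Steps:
p = -1 (p = -½*2 = -1)
T = 22 (T = -3 + (6 - 1)² = -3 + 5² = -3 + 25 = 22)
Z = -45/2 (Z = -3/2 + ((-59 - 35) + 73) = -3/2 + (-94 + 73) = -3/2 - 21 = -45/2 ≈ -22.500)
h(L) = -4 + (22 + L)/(-157 + L) (h(L) = -4 + (L + 22)/(L - 157) = -4 + (22 + L)/(-157 + L))
h(Z) + b = (650 - 3*(-45/2))/(-157 - 45/2) + 10004 = (650 + 135/2)/(-359/2) + 10004 = -2/359*1435/2 + 10004 = -1435/359 + 10004 = 3590001/359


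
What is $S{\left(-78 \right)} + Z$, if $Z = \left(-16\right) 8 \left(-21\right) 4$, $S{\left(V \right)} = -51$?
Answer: $10701$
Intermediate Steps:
$Z = 10752$ ($Z = \left(-128\right) \left(-21\right) 4 = 2688 \cdot 4 = 10752$)
$S{\left(-78 \right)} + Z = -51 + 10752 = 10701$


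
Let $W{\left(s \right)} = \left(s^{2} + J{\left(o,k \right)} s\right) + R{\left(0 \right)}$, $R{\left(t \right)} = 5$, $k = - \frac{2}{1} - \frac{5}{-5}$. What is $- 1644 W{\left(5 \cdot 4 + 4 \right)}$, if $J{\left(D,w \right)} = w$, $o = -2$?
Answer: $-915708$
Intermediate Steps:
$k = -1$ ($k = \left(-2\right) 1 - -1 = -2 + 1 = -1$)
$W{\left(s \right)} = 5 + s^{2} - s$ ($W{\left(s \right)} = \left(s^{2} - s\right) + 5 = 5 + s^{2} - s$)
$- 1644 W{\left(5 \cdot 4 + 4 \right)} = - 1644 \left(5 + \left(5 \cdot 4 + 4\right)^{2} - \left(5 \cdot 4 + 4\right)\right) = - 1644 \left(5 + \left(20 + 4\right)^{2} - \left(20 + 4\right)\right) = - 1644 \left(5 + 24^{2} - 24\right) = - 1644 \left(5 + 576 - 24\right) = \left(-1644\right) 557 = -915708$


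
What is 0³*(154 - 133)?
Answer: 0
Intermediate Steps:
0³*(154 - 133) = 0*21 = 0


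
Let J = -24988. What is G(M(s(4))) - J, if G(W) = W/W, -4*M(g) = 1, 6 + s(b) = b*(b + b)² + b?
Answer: 24989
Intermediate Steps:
s(b) = -6 + b + 4*b³ (s(b) = -6 + (b*(b + b)² + b) = -6 + (b*(2*b)² + b) = -6 + (b*(4*b²) + b) = -6 + (4*b³ + b) = -6 + (b + 4*b³) = -6 + b + 4*b³)
M(g) = -¼ (M(g) = -¼*1 = -¼)
G(W) = 1
G(M(s(4))) - J = 1 - 1*(-24988) = 1 + 24988 = 24989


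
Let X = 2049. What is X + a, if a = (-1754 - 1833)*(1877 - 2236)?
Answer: 1289782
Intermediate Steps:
a = 1287733 (a = -3587*(-359) = 1287733)
X + a = 2049 + 1287733 = 1289782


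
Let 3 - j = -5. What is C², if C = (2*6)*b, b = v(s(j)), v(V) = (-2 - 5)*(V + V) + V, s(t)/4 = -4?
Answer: 6230016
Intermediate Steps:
j = 8 (j = 3 - 1*(-5) = 3 + 5 = 8)
s(t) = -16 (s(t) = 4*(-4) = -16)
v(V) = -13*V (v(V) = -14*V + V = -13*V)
b = 208 (b = -13*(-16) = 208)
C = 2496 (C = (2*6)*208 = 12*208 = 2496)
C² = 2496² = 6230016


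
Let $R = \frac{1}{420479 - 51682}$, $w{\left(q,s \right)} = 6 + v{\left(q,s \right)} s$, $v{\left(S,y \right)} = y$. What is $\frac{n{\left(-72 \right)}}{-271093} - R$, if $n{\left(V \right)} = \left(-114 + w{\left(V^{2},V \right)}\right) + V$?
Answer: $- \frac{1845731281}{99978285121} \approx -0.018461$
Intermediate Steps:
$w{\left(q,s \right)} = 6 + s^{2}$ ($w{\left(q,s \right)} = 6 + s s = 6 + s^{2}$)
$n{\left(V \right)} = -108 + V + V^{2}$ ($n{\left(V \right)} = \left(-114 + \left(6 + V^{2}\right)\right) + V = \left(-108 + V^{2}\right) + V = -108 + V + V^{2}$)
$R = \frac{1}{368797} \approx 2.7115 \cdot 10^{-6}$
$\frac{n{\left(-72 \right)}}{-271093} - R = \frac{-108 - 72 + \left(-72\right)^{2}}{-271093} - \frac{1}{368797} = \left(-108 - 72 + 5184\right) \left(- \frac{1}{271093}\right) - \frac{1}{368797} = 5004 \left(- \frac{1}{271093}\right) - \frac{1}{368797} = - \frac{5004}{271093} - \frac{1}{368797} = - \frac{1845731281}{99978285121}$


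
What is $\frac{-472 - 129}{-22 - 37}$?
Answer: $\frac{601}{59} \approx 10.186$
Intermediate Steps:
$\frac{-472 - 129}{-22 - 37} = - \frac{601}{-59} = \left(-601\right) \left(- \frac{1}{59}\right) = \frac{601}{59}$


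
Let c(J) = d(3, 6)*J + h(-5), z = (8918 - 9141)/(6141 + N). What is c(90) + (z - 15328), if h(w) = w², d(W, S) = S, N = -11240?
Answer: -75276314/5099 ≈ -14763.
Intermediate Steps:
z = 223/5099 (z = (8918 - 9141)/(6141 - 11240) = -223/(-5099) = -223*(-1/5099) = 223/5099 ≈ 0.043734)
c(J) = 25 + 6*J (c(J) = 6*J + (-5)² = 6*J + 25 = 25 + 6*J)
c(90) + (z - 15328) = (25 + 6*90) + (223/5099 - 15328) = (25 + 540) - 78157249/5099 = 565 - 78157249/5099 = -75276314/5099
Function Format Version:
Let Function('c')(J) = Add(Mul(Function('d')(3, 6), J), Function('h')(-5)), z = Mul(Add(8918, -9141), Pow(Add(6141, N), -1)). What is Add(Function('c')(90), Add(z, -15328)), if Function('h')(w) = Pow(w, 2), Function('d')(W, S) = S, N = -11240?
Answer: Rational(-75276314, 5099) ≈ -14763.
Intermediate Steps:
z = Rational(223, 5099) (z = Mul(Add(8918, -9141), Pow(Add(6141, -11240), -1)) = Mul(-223, Pow(-5099, -1)) = Mul(-223, Rational(-1, 5099)) = Rational(223, 5099) ≈ 0.043734)
Function('c')(J) = Add(25, Mul(6, J)) (Function('c')(J) = Add(Mul(6, J), Pow(-5, 2)) = Add(Mul(6, J), 25) = Add(25, Mul(6, J)))
Add(Function('c')(90), Add(z, -15328)) = Add(Add(25, Mul(6, 90)), Add(Rational(223, 5099), -15328)) = Add(Add(25, 540), Rational(-78157249, 5099)) = Add(565, Rational(-78157249, 5099)) = Rational(-75276314, 5099)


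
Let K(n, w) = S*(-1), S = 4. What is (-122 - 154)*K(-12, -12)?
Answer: 1104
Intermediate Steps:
K(n, w) = -4 (K(n, w) = 4*(-1) = -4)
(-122 - 154)*K(-12, -12) = (-122 - 154)*(-4) = -276*(-4) = 1104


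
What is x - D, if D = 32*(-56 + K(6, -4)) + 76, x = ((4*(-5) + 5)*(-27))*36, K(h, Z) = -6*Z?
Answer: 15528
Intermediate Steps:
x = 14580 (x = ((-20 + 5)*(-27))*36 = -15*(-27)*36 = 405*36 = 14580)
D = -948 (D = 32*(-56 - 6*(-4)) + 76 = 32*(-56 + 24) + 76 = 32*(-32) + 76 = -1024 + 76 = -948)
x - D = 14580 - 1*(-948) = 14580 + 948 = 15528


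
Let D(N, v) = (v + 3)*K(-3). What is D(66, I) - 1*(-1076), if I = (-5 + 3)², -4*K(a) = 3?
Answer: 4283/4 ≈ 1070.8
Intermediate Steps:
K(a) = -¾ (K(a) = -¼*3 = -¾)
I = 4 (I = (-2)² = 4)
D(N, v) = -9/4 - 3*v/4 (D(N, v) = (v + 3)*(-¾) = (3 + v)*(-¾) = -9/4 - 3*v/4)
D(66, I) - 1*(-1076) = (-9/4 - ¾*4) - 1*(-1076) = (-9/4 - 3) + 1076 = -21/4 + 1076 = 4283/4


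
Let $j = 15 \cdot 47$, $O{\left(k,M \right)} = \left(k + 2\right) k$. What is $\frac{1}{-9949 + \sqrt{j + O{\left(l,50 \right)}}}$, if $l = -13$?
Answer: $- \frac{9949}{98981753} - \frac{4 \sqrt{53}}{98981753} \approx -0.00010081$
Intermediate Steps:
$O{\left(k,M \right)} = k \left(2 + k\right)$ ($O{\left(k,M \right)} = \left(2 + k\right) k = k \left(2 + k\right)$)
$j = 705$
$\frac{1}{-9949 + \sqrt{j + O{\left(l,50 \right)}}} = \frac{1}{-9949 + \sqrt{705 - 13 \left(2 - 13\right)}} = \frac{1}{-9949 + \sqrt{705 - -143}} = \frac{1}{-9949 + \sqrt{705 + 143}} = \frac{1}{-9949 + \sqrt{848}} = \frac{1}{-9949 + 4 \sqrt{53}}$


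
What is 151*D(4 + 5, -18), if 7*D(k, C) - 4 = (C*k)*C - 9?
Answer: 439561/7 ≈ 62794.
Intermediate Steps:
D(k, C) = -5/7 + k*C**2/7 (D(k, C) = 4/7 + ((C*k)*C - 9)/7 = 4/7 + (k*C**2 - 9)/7 = 4/7 + (-9 + k*C**2)/7 = 4/7 + (-9/7 + k*C**2/7) = -5/7 + k*C**2/7)
151*D(4 + 5, -18) = 151*(-5/7 + (1/7)*(4 + 5)*(-18)**2) = 151*(-5/7 + (1/7)*9*324) = 151*(-5/7 + 2916/7) = 151*(2911/7) = 439561/7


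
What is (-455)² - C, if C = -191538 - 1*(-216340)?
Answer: 182223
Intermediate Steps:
C = 24802 (C = -191538 + 216340 = 24802)
(-455)² - C = (-455)² - 1*24802 = 207025 - 24802 = 182223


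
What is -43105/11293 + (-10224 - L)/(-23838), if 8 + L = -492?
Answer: -458861929/134601267 ≈ -3.4090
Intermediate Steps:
L = -500 (L = -8 - 492 = -500)
-43105/11293 + (-10224 - L)/(-23838) = -43105/11293 + (-10224 - 1*(-500))/(-23838) = -43105*1/11293 + (-10224 + 500)*(-1/23838) = -43105/11293 - 9724*(-1/23838) = -43105/11293 + 4862/11919 = -458861929/134601267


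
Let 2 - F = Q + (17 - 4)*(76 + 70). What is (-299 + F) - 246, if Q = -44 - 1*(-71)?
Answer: -2468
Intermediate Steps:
Q = 27 (Q = -44 + 71 = 27)
F = -1923 (F = 2 - (27 + (17 - 4)*(76 + 70)) = 2 - (27 + 13*146) = 2 - (27 + 1898) = 2 - 1*1925 = 2 - 1925 = -1923)
(-299 + F) - 246 = (-299 - 1923) - 246 = -2222 - 246 = -2468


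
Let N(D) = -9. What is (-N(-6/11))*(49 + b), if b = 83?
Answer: 1188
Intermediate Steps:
(-N(-6/11))*(49 + b) = (-1*(-9))*(49 + 83) = 9*132 = 1188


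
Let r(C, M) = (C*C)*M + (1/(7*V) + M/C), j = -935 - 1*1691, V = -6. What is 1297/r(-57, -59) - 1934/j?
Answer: 48853894653/66949262081 ≈ 0.72972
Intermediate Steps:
j = -2626 (j = -935 - 1691 = -2626)
r(C, M) = -1/42 + M/C + M*C² (r(C, M) = (C*C)*M + (1/(7*(-6)) + M/C) = C²*M + ((⅐)*(-⅙) + M/C) = M*C² + (-1/42 + M/C) = -1/42 + M/C + M*C²)
1297/r(-57, -59) - 1934/j = 1297/(((-59 - 1/42*(-57) - 59*(-57)³)/(-57))) - 1934/(-2626) = 1297/((-(-59 + 19/14 - 59*(-185193))/57)) - 1934*(-1/2626) = 1297/((-(-59 + 19/14 + 10926387)/57)) + 967/1313 = 1297/((-1/57*152968611/14)) + 967/1313 = 1297/(-50989537/266) + 967/1313 = 1297*(-266/50989537) + 967/1313 = -345002/50989537 + 967/1313 = 48853894653/66949262081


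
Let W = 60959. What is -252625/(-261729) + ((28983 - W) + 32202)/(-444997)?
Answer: 112358216371/116468619813 ≈ 0.96471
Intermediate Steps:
-252625/(-261729) + ((28983 - W) + 32202)/(-444997) = -252625/(-261729) + ((28983 - 1*60959) + 32202)/(-444997) = -252625*(-1/261729) + ((28983 - 60959) + 32202)*(-1/444997) = 252625/261729 + (-31976 + 32202)*(-1/444997) = 252625/261729 + 226*(-1/444997) = 252625/261729 - 226/444997 = 112358216371/116468619813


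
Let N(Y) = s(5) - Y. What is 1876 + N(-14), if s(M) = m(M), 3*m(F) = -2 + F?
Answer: 1891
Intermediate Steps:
m(F) = -⅔ + F/3 (m(F) = (-2 + F)/3 = -⅔ + F/3)
s(M) = -⅔ + M/3
N(Y) = 1 - Y (N(Y) = (-⅔ + (⅓)*5) - Y = (-⅔ + 5/3) - Y = 1 - Y)
1876 + N(-14) = 1876 + (1 - 1*(-14)) = 1876 + (1 + 14) = 1876 + 15 = 1891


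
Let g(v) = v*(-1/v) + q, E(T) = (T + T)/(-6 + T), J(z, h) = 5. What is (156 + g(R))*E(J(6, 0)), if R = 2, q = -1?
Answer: -1540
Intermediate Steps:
E(T) = 2*T/(-6 + T) (E(T) = (2*T)/(-6 + T) = 2*T/(-6 + T))
g(v) = -2 (g(v) = v*(-1/v) - 1 = -1 - 1 = -2)
(156 + g(R))*E(J(6, 0)) = (156 - 2)*(2*5/(-6 + 5)) = 154*(2*5/(-1)) = 154*(2*5*(-1)) = 154*(-10) = -1540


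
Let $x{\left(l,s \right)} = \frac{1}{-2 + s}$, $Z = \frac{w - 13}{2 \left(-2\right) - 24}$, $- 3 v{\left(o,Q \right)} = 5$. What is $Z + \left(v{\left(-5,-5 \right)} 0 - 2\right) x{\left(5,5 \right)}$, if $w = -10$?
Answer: $\frac{13}{84} \approx 0.15476$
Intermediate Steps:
$v{\left(o,Q \right)} = - \frac{5}{3}$ ($v{\left(o,Q \right)} = \left(- \frac{1}{3}\right) 5 = - \frac{5}{3}$)
$Z = \frac{23}{28}$ ($Z = \frac{-10 - 13}{2 \left(-2\right) - 24} = - \frac{23}{-4 - 24} = - \frac{23}{-28} = \left(-23\right) \left(- \frac{1}{28}\right) = \frac{23}{28} \approx 0.82143$)
$Z + \left(v{\left(-5,-5 \right)} 0 - 2\right) x{\left(5,5 \right)} = \frac{23}{28} + \frac{\left(- \frac{5}{3}\right) 0 - 2}{-2 + 5} = \frac{23}{28} + \frac{0 - 2}{3} = \frac{23}{28} - \frac{2}{3} = \frac{13}{84}$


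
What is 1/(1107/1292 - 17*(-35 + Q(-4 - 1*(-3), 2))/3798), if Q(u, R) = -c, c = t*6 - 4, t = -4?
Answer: 2453508/2179067 ≈ 1.1259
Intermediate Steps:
c = -28 (c = -4*6 - 4 = -24 - 4 = -28)
Q(u, R) = 28 (Q(u, R) = -1*(-28) = 28)
1/(1107/1292 - 17*(-35 + Q(-4 - 1*(-3), 2))/3798) = 1/(1107/1292 - 17*(-35 + 28)/3798) = 1/(1107*(1/1292) - 17*(-7)*(1/3798)) = 1/(1107/1292 + 119*(1/3798)) = 1/(1107/1292 + 119/3798) = 1/(2179067/2453508) = 2453508/2179067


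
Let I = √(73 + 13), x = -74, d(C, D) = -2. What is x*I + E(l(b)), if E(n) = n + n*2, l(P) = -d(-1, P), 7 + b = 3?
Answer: 6 - 74*√86 ≈ -680.25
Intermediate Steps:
b = -4 (b = -7 + 3 = -4)
I = √86 ≈ 9.2736
l(P) = 2 (l(P) = -1*(-2) = 2)
E(n) = 3*n (E(n) = n + 2*n = 3*n)
x*I + E(l(b)) = -74*√86 + 3*2 = -74*√86 + 6 = 6 - 74*√86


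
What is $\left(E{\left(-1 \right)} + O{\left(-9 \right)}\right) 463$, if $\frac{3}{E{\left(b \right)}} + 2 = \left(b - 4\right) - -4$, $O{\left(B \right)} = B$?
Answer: $-4630$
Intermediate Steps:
$E{\left(b \right)} = \frac{3}{-2 + b}$ ($E{\left(b \right)} = \frac{3}{-2 + \left(\left(b - 4\right) - -4\right)} = \frac{3}{-2 + \left(\left(-4 + b\right) + 4\right)} = \frac{3}{-2 + b}$)
$\left(E{\left(-1 \right)} + O{\left(-9 \right)}\right) 463 = \left(\frac{3}{-2 - 1} - 9\right) 463 = \left(\frac{3}{-3} - 9\right) 463 = \left(3 \left(- \frac{1}{3}\right) - 9\right) 463 = \left(-1 - 9\right) 463 = \left(-10\right) 463 = -4630$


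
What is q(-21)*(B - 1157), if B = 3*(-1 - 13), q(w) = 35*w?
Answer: 881265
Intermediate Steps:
B = -42 (B = 3*(-14) = -42)
q(-21)*(B - 1157) = (35*(-21))*(-42 - 1157) = -735*(-1199) = 881265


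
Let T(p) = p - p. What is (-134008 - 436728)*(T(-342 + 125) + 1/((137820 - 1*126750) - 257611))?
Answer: 570736/246541 ≈ 2.3150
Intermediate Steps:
T(p) = 0
(-134008 - 436728)*(T(-342 + 125) + 1/((137820 - 1*126750) - 257611)) = (-134008 - 436728)*(0 + 1/((137820 - 1*126750) - 257611)) = -570736*(0 + 1/((137820 - 126750) - 257611)) = -570736*(0 + 1/(11070 - 257611)) = -570736*(0 + 1/(-246541)) = -570736*(0 - 1/246541) = -570736*(-1/246541) = 570736/246541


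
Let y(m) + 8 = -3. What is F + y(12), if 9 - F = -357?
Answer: 355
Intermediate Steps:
F = 366 (F = 9 - 1*(-357) = 9 + 357 = 366)
y(m) = -11 (y(m) = -8 - 3 = -11)
F + y(12) = 366 - 11 = 355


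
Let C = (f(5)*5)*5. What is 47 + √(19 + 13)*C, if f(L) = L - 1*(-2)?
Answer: 47 + 700*√2 ≈ 1036.9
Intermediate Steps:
f(L) = 2 + L (f(L) = L + 2 = 2 + L)
C = 175 (C = ((2 + 5)*5)*5 = (7*5)*5 = 35*5 = 175)
47 + √(19 + 13)*C = 47 + √(19 + 13)*175 = 47 + √32*175 = 47 + (4*√2)*175 = 47 + 700*√2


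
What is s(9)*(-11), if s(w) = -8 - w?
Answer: 187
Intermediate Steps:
s(9)*(-11) = (-8 - 1*9)*(-11) = (-8 - 9)*(-11) = -17*(-11) = 187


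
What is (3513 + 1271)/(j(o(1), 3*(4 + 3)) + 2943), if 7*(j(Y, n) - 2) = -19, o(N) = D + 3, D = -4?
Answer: 8372/5149 ≈ 1.6259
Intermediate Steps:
o(N) = -1 (o(N) = -4 + 3 = -1)
j(Y, n) = -5/7 (j(Y, n) = 2 + (⅐)*(-19) = 2 - 19/7 = -5/7)
(3513 + 1271)/(j(o(1), 3*(4 + 3)) + 2943) = (3513 + 1271)/(-5/7 + 2943) = 4784/(20596/7) = 4784*(7/20596) = 8372/5149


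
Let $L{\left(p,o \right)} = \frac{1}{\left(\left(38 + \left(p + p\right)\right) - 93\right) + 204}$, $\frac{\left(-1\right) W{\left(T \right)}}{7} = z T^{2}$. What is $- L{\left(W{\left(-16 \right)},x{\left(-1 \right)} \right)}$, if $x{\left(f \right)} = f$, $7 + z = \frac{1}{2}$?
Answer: $- \frac{1}{23445} \approx -4.2653 \cdot 10^{-5}$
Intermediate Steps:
$z = - \frac{13}{2}$ ($z = -7 + \frac{1}{2} = - \frac{13}{2} \approx -6.5$)
$W{\left(T \right)} = \frac{91 T^{2}}{2}$ ($W{\left(T \right)} = - 7 \left(- \frac{13 T^{2}}{2}\right) = \frac{91 T^{2}}{2}$)
$L{\left(p,o \right)} = \frac{1}{149 + 2 p}$ ($L{\left(p,o \right)} = \frac{1}{\left(\left(38 + 2 p\right) - 93\right) + 204} = \frac{1}{\left(-55 + 2 p\right) + 204} = \frac{1}{149 + 2 p}$)
$- L{\left(W{\left(-16 \right)},x{\left(-1 \right)} \right)} = - \frac{1}{149 + 2 \frac{91 \left(-16\right)^{2}}{2}} = - \frac{1}{149 + 2 \cdot \frac{91}{2} \cdot 256} = - \frac{1}{149 + 2 \cdot 11648} = - \frac{1}{149 + 23296} = - \frac{1}{23445}$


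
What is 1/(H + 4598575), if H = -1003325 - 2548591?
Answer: 1/1046659 ≈ 9.5542e-7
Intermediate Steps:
H = -3551916
1/(H + 4598575) = 1/(-3551916 + 4598575) = 1/1046659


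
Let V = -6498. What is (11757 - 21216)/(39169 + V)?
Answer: -9459/32671 ≈ -0.28952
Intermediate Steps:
(11757 - 21216)/(39169 + V) = (11757 - 21216)/(39169 - 6498) = -9459/32671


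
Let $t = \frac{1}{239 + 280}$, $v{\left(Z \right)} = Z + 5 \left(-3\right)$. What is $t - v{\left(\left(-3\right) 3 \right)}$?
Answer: $\frac{12457}{519} \approx 24.002$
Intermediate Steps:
$v{\left(Z \right)} = -15 + Z$ ($v{\left(Z \right)} = Z - 15 = -15 + Z$)
$t = \frac{1}{519} \approx 0.0019268$
$t - v{\left(\left(-3\right) 3 \right)} = \frac{1}{519} - \left(-15 - 9\right) = \frac{1}{519} - -24 = \frac{1}{519} + 24 = \frac{12457}{519}$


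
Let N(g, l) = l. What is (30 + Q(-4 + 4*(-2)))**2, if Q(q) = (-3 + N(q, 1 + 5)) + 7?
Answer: 1600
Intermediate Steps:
Q(q) = 10 (Q(q) = (-3 + (1 + 5)) + 7 = (-3 + 6) + 7 = 3 + 7 = 10)
(30 + Q(-4 + 4*(-2)))**2 = (30 + 10)**2 = 40**2 = 1600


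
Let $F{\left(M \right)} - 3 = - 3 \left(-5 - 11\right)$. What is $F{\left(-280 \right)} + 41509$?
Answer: $41560$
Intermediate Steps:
$F{\left(M \right)} = 51$ ($F{\left(M \right)} = 3 - 3 \left(-5 - 11\right) = 3 - -48 = 3 + 48 = 51$)
$F{\left(-280 \right)} + 41509 = 51 + 41509 = 41560$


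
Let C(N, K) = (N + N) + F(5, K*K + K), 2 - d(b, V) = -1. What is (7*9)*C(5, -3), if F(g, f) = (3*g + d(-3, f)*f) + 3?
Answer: 2898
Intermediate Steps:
d(b, V) = 3 (d(b, V) = 2 - 1*(-1) = 2 + 1 = 3)
F(g, f) = 3 + 3*f + 3*g (F(g, f) = (3*g + 3*f) + 3 = (3*f + 3*g) + 3 = 3 + 3*f + 3*g)
C(N, K) = 18 + 2*N + 3*K + 3*K² (C(N, K) = (N + N) + (3 + 3*(K*K + K) + 3*5) = 2*N + (3 + 3*(K² + K) + 15) = 2*N + (3 + 3*(K + K²) + 15) = 2*N + (3 + (3*K + 3*K²) + 15) = 2*N + (18 + 3*K + 3*K²) = 18 + 2*N + 3*K + 3*K²)
(7*9)*C(5, -3) = (7*9)*(18 + 2*5 + 3*(-3)*(1 - 3)) = 63*(18 + 10 + 3*(-3)*(-2)) = 63*(18 + 10 + 18) = 63*46 = 2898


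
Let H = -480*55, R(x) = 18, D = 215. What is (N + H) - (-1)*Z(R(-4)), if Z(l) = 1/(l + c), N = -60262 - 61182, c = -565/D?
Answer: -97724841/661 ≈ -1.4784e+5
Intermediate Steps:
c = -113/43 (c = -565/215 = -565*1/215 = -113/43 ≈ -2.6279)
N = -121444
Z(l) = 1/(-113/43 + l) (Z(l) = 1/(l - 113/43) = 1/(-113/43 + l))
H = -26400
(N + H) - (-1)*Z(R(-4)) = (-121444 - 26400) - (-1)*43/(-113 + 43*18) = -147844 - (-1)*43/(-113 + 774) = -147844 - (-1)*43/661 = -147844 - 1*(-43/661) = -147844 + 43/661 = -97724841/661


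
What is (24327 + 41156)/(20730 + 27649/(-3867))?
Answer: 253222761/80135261 ≈ 3.1599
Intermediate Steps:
(24327 + 41156)/(20730 + 27649/(-3867)) = 65483/(20730 + 27649*(-1/3867)) = 65483/(20730 - 27649/3867) = 65483/(80135261/3867) = 65483*(3867/80135261) = 253222761/80135261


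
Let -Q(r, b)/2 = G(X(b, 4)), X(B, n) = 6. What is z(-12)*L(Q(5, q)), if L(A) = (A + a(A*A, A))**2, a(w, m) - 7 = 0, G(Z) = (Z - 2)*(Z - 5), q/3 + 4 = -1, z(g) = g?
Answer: -12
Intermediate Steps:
q = -15 (q = -12 + 3*(-1) = -12 - 3 = -15)
G(Z) = (-5 + Z)*(-2 + Z) (G(Z) = (-2 + Z)*(-5 + Z) = (-5 + Z)*(-2 + Z))
Q(r, b) = -8 (Q(r, b) = -2*(10 + 6**2 - 7*6) = -2*(10 + 36 - 42) = -2*4 = -8)
a(w, m) = 7 (a(w, m) = 7 + 0 = 7)
L(A) = (7 + A)**2 (L(A) = (A + 7)**2 = (7 + A)**2)
z(-12)*L(Q(5, q)) = -12*(7 - 8)**2 = -12*(-1)**2 = -12*1 = -12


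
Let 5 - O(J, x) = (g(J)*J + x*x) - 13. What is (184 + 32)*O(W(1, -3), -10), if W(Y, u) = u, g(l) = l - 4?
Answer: -22248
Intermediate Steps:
g(l) = -4 + l
O(J, x) = 18 - x**2 - J*(-4 + J) (O(J, x) = 5 - (((-4 + J)*J + x*x) - 13) = 5 - ((J*(-4 + J) + x**2) - 13) = 5 - ((x**2 + J*(-4 + J)) - 13) = 5 - (-13 + x**2 + J*(-4 + J)) = 5 + (13 - x**2 - J*(-4 + J)) = 18 - x**2 - J*(-4 + J))
(184 + 32)*O(W(1, -3), -10) = (184 + 32)*(18 - 1*(-10)**2 - 1*(-3)*(-4 - 3)) = 216*(18 - 1*100 - 1*(-3)*(-7)) = 216*(18 - 100 - 21) = 216*(-103) = -22248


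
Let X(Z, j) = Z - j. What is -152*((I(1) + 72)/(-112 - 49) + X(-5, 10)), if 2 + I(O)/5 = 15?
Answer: 387904/161 ≈ 2409.3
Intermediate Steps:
I(O) = 65 (I(O) = -10 + 5*15 = -10 + 75 = 65)
-152*((I(1) + 72)/(-112 - 49) + X(-5, 10)) = -152*((65 + 72)/(-112 - 49) + (-5 - 1*10)) = -152*(137/(-161) + (-5 - 10)) = -152*(137*(-1/161) - 15) = -152*(-137/161 - 15) = -152*(-2552/161) = 387904/161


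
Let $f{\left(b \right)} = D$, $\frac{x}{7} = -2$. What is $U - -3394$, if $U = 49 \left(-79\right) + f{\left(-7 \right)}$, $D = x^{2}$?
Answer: $-281$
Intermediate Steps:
$x = -14$ ($x = 7 \left(-2\right) = -14$)
$D = 196$ ($D = \left(-14\right)^{2} = 196$)
$f{\left(b \right)} = 196$
$U = -3675$ ($U = 49 \left(-79\right) + 196 = -3871 + 196 = -3675$)
$U - -3394 = -3675 - -3394 = -3675 + 3394 = -281$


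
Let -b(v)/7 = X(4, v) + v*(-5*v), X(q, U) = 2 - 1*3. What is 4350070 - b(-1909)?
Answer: -123199772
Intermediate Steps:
X(q, U) = -1 (X(q, U) = 2 - 3 = -1)
b(v) = 7 + 35*v² (b(v) = -7*(-1 + v*(-5*v)) = -7*(-1 - 5*v²) = 7 + 35*v²)
4350070 - b(-1909) = 4350070 - (7 + 35*(-1909)²) = 4350070 - (7 + 35*3644281) = 4350070 - (7 + 127549835) = 4350070 - 1*127549842 = 4350070 - 127549842 = -123199772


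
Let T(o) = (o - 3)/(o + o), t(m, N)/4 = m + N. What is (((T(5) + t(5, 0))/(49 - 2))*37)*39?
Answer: 145743/235 ≈ 620.18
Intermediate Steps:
t(m, N) = 4*N + 4*m (t(m, N) = 4*(m + N) = 4*(N + m) = 4*N + 4*m)
T(o) = (-3 + o)/(2*o) (T(o) = (-3 + o)/((2*o)) = (-3 + o)*(1/(2*o)) = (-3 + o)/(2*o))
(((T(5) + t(5, 0))/(49 - 2))*37)*39 = ((((½)*(-3 + 5)/5 + (4*0 + 4*5))/(49 - 2))*37)*39 = ((((½)*(⅕)*2 + (0 + 20))/47)*37)*39 = (((⅕ + 20)*(1/47))*37)*39 = (((101/5)*(1/47))*37)*39 = ((101/235)*37)*39 = (3737/235)*39 = 145743/235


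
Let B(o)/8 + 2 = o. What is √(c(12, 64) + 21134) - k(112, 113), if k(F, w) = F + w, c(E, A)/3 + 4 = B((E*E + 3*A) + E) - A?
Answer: -225 + √29234 ≈ -54.020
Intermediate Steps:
B(o) = -16 + 8*o
c(E, A) = -60 + 24*E + 24*E² + 69*A (c(E, A) = -12 + 3*((-16 + 8*((E*E + 3*A) + E)) - A) = -12 + 3*((-16 + 8*((E² + 3*A) + E)) - A) = -12 + 3*((-16 + 8*(E + E² + 3*A)) - A) = -12 + 3*((-16 + (8*E + 8*E² + 24*A)) - A) = -12 + 3*((-16 + 8*E + 8*E² + 24*A) - A) = -12 + 3*(-16 + 8*E + 8*E² + 23*A) = -12 + (-48 + 24*E + 24*E² + 69*A) = -60 + 24*E + 24*E² + 69*A)
√(c(12, 64) + 21134) - k(112, 113) = √((-60 + 24*12 + 24*12² + 69*64) + 21134) - (112 + 113) = √((-60 + 288 + 24*144 + 4416) + 21134) - 1*225 = √((-60 + 288 + 3456 + 4416) + 21134) - 225 = √(8100 + 21134) - 225 = √29234 - 225 = -225 + √29234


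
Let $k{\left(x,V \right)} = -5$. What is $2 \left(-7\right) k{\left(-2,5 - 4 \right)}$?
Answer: $70$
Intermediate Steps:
$2 \left(-7\right) k{\left(-2,5 - 4 \right)} = 2 \left(-7\right) \left(-5\right) = \left(-14\right) \left(-5\right) = 70$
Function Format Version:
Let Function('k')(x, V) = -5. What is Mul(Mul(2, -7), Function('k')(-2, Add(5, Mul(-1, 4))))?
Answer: 70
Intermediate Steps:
Mul(Mul(2, -7), Function('k')(-2, Add(5, Mul(-1, 4)))) = Mul(Mul(2, -7), -5) = Mul(-14, -5) = 70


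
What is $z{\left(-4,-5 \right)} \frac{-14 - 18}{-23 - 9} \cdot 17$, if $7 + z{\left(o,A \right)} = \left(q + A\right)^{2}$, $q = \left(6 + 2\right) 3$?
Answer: $6018$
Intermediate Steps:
$q = 24$ ($q = 8 \cdot 3 = 24$)
$z{\left(o,A \right)} = -7 + \left(24 + A\right)^{2}$
$z{\left(-4,-5 \right)} \frac{-14 - 18}{-23 - 9} \cdot 17 = \left(-7 + \left(24 - 5\right)^{2}\right) \frac{-14 - 18}{-23 - 9} \cdot 17 = \left(-7 + 19^{2}\right) \left(- \frac{32}{-32}\right) 17 = \left(-7 + 361\right) \left(\left(-32\right) \left(- \frac{1}{32}\right)\right) 17 = 354 \cdot 1 \cdot 17 = 354 \cdot 17 = 6018$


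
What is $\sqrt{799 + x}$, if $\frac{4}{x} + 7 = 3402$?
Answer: $\frac{1647 \sqrt{3395}}{3395} \approx 28.267$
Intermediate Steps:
$x = \frac{4}{3395}$ ($x = \frac{4}{-7 + 3402} = \frac{4}{3395} \approx 0.0011782$)
$\sqrt{799 + x} = \sqrt{799 + \frac{4}{3395}} = \sqrt{\frac{2712609}{3395}} = \frac{1647 \sqrt{3395}}{3395}$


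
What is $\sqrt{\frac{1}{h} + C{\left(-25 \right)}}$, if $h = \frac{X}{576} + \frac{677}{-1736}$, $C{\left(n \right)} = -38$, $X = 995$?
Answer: $\frac{i \sqrt{1041058405526}}{167171} \approx 6.1035 i$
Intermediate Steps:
$h = \frac{167171}{124992}$ ($h = \frac{995}{576} + \frac{677}{-1736} = 995 \cdot \frac{1}{576} + 677 \left(- \frac{1}{1736}\right) = \frac{995}{576} - \frac{677}{1736} = \frac{167171}{124992} \approx 1.3375$)
$\sqrt{\frac{1}{h} + C{\left(-25 \right)}} = \sqrt{\frac{1}{\frac{167171}{124992}} - 38} = \sqrt{\frac{124992}{167171} - 38} = \sqrt{- \frac{6227506}{167171}} = \frac{i \sqrt{1041058405526}}{167171}$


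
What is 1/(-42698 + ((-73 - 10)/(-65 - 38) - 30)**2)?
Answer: -10609/443941033 ≈ -2.3897e-5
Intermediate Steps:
1/(-42698 + ((-73 - 10)/(-65 - 38) - 30)**2) = 1/(-42698 + (-83/(-103) - 30)**2) = 1/(-42698 + (-83*(-1/103) - 30)**2) = 1/(-42698 + (83/103 - 30)**2) = 1/(-42698 + (-3007/103)**2) = 1/(-42698 + 9042049/10609) = 1/(-443941033/10609) = -10609/443941033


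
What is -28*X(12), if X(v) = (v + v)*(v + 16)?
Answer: -18816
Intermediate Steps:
X(v) = 2*v*(16 + v) (X(v) = (2*v)*(16 + v) = 2*v*(16 + v))
-28*X(12) = -56*12*(16 + 12) = -56*12*28 = -28*672 = -18816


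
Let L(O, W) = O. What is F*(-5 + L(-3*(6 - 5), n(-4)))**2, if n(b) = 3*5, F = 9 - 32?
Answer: -1472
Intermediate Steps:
F = -23
n(b) = 15
F*(-5 + L(-3*(6 - 5), n(-4)))**2 = -23*(-5 - 3*(6 - 5))**2 = -23*(-5 - 3*1)**2 = -23*(-5 - 3)**2 = -23*(-8)**2 = -23*64 = -1472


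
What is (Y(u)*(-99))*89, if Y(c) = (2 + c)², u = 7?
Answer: -713691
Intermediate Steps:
(Y(u)*(-99))*89 = ((2 + 7)²*(-99))*89 = (9²*(-99))*89 = (81*(-99))*89 = -8019*89 = -713691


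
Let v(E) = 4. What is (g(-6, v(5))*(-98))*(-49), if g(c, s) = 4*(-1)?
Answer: -19208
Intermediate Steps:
g(c, s) = -4
(g(-6, v(5))*(-98))*(-49) = -4*(-98)*(-49) = 392*(-49) = -19208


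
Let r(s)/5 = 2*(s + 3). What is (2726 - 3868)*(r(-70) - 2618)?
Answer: 3754896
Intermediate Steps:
r(s) = 30 + 10*s (r(s) = 5*(2*(s + 3)) = 5*(2*(3 + s)) = 5*(6 + 2*s) = 30 + 10*s)
(2726 - 3868)*(r(-70) - 2618) = (2726 - 3868)*((30 + 10*(-70)) - 2618) = -1142*((30 - 700) - 2618) = -1142*(-670 - 2618) = -1142*(-3288) = 3754896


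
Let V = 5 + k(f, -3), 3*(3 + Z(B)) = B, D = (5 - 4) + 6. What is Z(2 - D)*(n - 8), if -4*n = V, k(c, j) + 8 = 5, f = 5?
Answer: 119/3 ≈ 39.667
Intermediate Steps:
D = 7 (D = 1 + 6 = 7)
Z(B) = -3 + B/3
k(c, j) = -3 (k(c, j) = -8 + 5 = -3)
V = 2 (V = 5 - 3 = 2)
n = -1/2 (n = -1/4*2 = -1/2 ≈ -0.50000)
Z(2 - D)*(n - 8) = (-3 + (2 - 1*7)/3)*(-1/2 - 8) = (-3 + (2 - 7)/3)*(-17/2) = (-3 + (1/3)*(-5))*(-17/2) = (-3 - 5/3)*(-17/2) = -14/3*(-17/2) = 119/3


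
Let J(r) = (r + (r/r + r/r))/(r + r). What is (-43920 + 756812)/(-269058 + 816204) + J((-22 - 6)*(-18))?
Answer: 9217139/5106696 ≈ 1.8049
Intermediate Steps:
J(r) = (2 + r)/(2*r) (J(r) = (r + (1 + 1))/((2*r)) = (r + 2)*(1/(2*r)) = (2 + r)*(1/(2*r)) = (2 + r)/(2*r))
(-43920 + 756812)/(-269058 + 816204) + J((-22 - 6)*(-18)) = (-43920 + 756812)/(-269058 + 816204) + (2 + (-22 - 6)*(-18))/(2*(((-22 - 6)*(-18)))) = 712892/547146 + (2 - 28*(-18))/(2*((-28*(-18)))) = 712892*(1/547146) + (1/2)*(2 + 504)/504 = 356446/273573 + (1/2)*(1/504)*506 = 356446/273573 + 253/504 = 9217139/5106696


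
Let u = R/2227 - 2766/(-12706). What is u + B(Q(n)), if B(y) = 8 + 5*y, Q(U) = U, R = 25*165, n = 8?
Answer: 708396354/14148131 ≈ 50.070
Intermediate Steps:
R = 4125
u = 29286066/14148131 (u = 4125/2227 - 2766/(-12706) = 4125*(1/2227) - 2766*(-1/12706) = 4125/2227 + 1383/6353 = 29286066/14148131 ≈ 2.0700)
u + B(Q(n)) = 29286066/14148131 + (8 + 5*8) = 29286066/14148131 + (8 + 40) = 29286066/14148131 + 48 = 708396354/14148131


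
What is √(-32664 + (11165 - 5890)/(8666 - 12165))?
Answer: I*√399923841889/3499 ≈ 180.74*I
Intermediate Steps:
√(-32664 + (11165 - 5890)/(8666 - 12165)) = √(-32664 + 5275/(-3499)) = √(-32664 + 5275*(-1/3499)) = √(-32664 - 5275/3499) = √(-114296611/3499) = I*√399923841889/3499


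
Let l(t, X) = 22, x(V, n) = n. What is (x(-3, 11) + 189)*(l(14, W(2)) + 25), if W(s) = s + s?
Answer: 9400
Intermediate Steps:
W(s) = 2*s
(x(-3, 11) + 189)*(l(14, W(2)) + 25) = (11 + 189)*(22 + 25) = 200*47 = 9400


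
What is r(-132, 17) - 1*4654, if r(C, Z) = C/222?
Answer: -172220/37 ≈ -4654.6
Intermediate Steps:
r(C, Z) = C/222 (r(C, Z) = C*(1/222) = C/222)
r(-132, 17) - 1*4654 = (1/222)*(-132) - 1*4654 = -22/37 - 4654 = -172220/37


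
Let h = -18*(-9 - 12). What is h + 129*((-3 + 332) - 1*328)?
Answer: 507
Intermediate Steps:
h = 378 (h = -18*(-21) = 378)
h + 129*((-3 + 332) - 1*328) = 378 + 129*((-3 + 332) - 1*328) = 378 + 129*(329 - 328) = 378 + 129*1 = 378 + 129 = 507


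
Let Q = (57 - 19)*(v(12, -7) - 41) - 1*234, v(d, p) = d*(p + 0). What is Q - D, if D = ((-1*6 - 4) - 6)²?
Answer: -5240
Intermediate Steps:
v(d, p) = d*p
Q = -4984 (Q = (57 - 19)*(12*(-7) - 41) - 1*234 = 38*(-84 - 41) - 234 = 38*(-125) - 234 = -4750 - 234 = -4984)
D = 256 (D = ((-6 - 4) - 6)² = (-10 - 6)² = (-16)² = 256)
Q - D = -4984 - 1*256 = -4984 - 256 = -5240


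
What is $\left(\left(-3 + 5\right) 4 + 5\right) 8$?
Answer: $104$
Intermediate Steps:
$\left(\left(-3 + 5\right) 4 + 5\right) 8 = \left(2 \cdot 4 + 5\right) 8 = \left(8 + 5\right) 8 = 13 \cdot 8 = 104$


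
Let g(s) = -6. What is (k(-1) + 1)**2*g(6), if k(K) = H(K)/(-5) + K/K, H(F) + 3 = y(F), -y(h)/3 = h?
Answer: -24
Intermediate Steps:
y(h) = -3*h
H(F) = -3 - 3*F
k(K) = 8/5 + 3*K/5 (k(K) = (-3 - 3*K)/(-5) + K/K = (-3 - 3*K)*(-1/5) + 1 = (3/5 + 3*K/5) + 1 = 8/5 + 3*K/5)
(k(-1) + 1)**2*g(6) = ((8/5 + (3/5)*(-1)) + 1)**2*(-6) = ((8/5 - 3/5) + 1)**2*(-6) = (1 + 1)**2*(-6) = 2**2*(-6) = 4*(-6) = -24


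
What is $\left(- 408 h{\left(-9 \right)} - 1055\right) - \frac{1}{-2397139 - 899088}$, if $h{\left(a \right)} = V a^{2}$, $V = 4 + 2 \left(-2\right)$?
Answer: $- \frac{3477519484}{3296227} \approx -1055.0$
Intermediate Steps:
$V = 0$ ($V = 4 - 4 = 0$)
$h{\left(a \right)} = 0$ ($h{\left(a \right)} = 0 a^{2} = 0$)
$\left(- 408 h{\left(-9 \right)} - 1055\right) - \frac{1}{-2397139 - 899088} = \left(\left(-408\right) 0 - 1055\right) - \frac{1}{-2397139 - 899088} = \left(0 - 1055\right) - \frac{1}{-3296227} = -1055 - - \frac{1}{3296227} = -1055 + \frac{1}{3296227} = - \frac{3477519484}{3296227}$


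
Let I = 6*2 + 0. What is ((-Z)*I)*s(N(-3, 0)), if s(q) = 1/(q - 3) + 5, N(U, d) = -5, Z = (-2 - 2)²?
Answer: -936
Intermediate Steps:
Z = 16 (Z = (-4)² = 16)
I = 12 (I = 12 + 0 = 12)
s(q) = 5 + 1/(-3 + q) (s(q) = 1/(-3 + q) + 5 = 5 + 1/(-3 + q))
((-Z)*I)*s(N(-3, 0)) = (-1*16*12)*((-14 + 5*(-5))/(-3 - 5)) = (-16*12)*((-14 - 25)/(-8)) = -(-24)*(-39) = -192*39/8 = -936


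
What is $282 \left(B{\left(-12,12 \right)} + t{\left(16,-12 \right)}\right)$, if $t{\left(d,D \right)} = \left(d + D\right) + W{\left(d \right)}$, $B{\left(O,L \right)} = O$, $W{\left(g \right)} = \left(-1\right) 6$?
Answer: $-3948$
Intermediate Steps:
$W{\left(g \right)} = -6$
$t{\left(d,D \right)} = -6 + D + d$ ($t{\left(d,D \right)} = \left(d + D\right) - 6 = \left(D + d\right) - 6 = -6 + D + d$)
$282 \left(B{\left(-12,12 \right)} + t{\left(16,-12 \right)}\right) = 282 \left(-12 - 2\right) = 282 \left(-14\right) = -3948$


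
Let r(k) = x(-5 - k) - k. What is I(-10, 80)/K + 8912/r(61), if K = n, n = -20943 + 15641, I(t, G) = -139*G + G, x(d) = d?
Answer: -22924672/336677 ≈ -68.091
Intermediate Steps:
r(k) = -5 - 2*k (r(k) = (-5 - k) - k = -5 - 2*k)
I(t, G) = -138*G
n = -5302
K = -5302
I(-10, 80)/K + 8912/r(61) = -138*80/(-5302) + 8912/(-5 - 2*61) = -11040*(-1/5302) + 8912/(-5 - 122) = 5520/2651 + 8912/(-127) = 5520/2651 + 8912*(-1/127) = 5520/2651 - 8912/127 = -22924672/336677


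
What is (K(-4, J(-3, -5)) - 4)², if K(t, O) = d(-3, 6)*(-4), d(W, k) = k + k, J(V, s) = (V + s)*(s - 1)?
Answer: 2704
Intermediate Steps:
J(V, s) = (-1 + s)*(V + s) (J(V, s) = (V + s)*(-1 + s) = (-1 + s)*(V + s))
d(W, k) = 2*k
K(t, O) = -48 (K(t, O) = (2*6)*(-4) = 12*(-4) = -48)
(K(-4, J(-3, -5)) - 4)² = (-48 - 4)² = (-52)² = 2704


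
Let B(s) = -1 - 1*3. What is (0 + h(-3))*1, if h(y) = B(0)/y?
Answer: 4/3 ≈ 1.3333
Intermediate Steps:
B(s) = -4 (B(s) = -1 - 3 = -4)
h(y) = -4/y
(0 + h(-3))*1 = (0 - 4/(-3))*1 = (0 - 4*(-⅓))*1 = (0 + 4/3)*1 = (4/3)*1 = 4/3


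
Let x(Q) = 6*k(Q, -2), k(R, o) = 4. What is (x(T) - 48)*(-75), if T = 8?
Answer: 1800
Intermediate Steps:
x(Q) = 24 (x(Q) = 6*4 = 24)
(x(T) - 48)*(-75) = (24 - 48)*(-75) = -24*(-75) = 1800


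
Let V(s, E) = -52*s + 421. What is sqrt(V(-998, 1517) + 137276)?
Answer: sqrt(189593) ≈ 435.42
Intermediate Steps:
V(s, E) = 421 - 52*s
sqrt(V(-998, 1517) + 137276) = sqrt((421 - 52*(-998)) + 137276) = sqrt((421 + 51896) + 137276) = sqrt(52317 + 137276) = sqrt(189593)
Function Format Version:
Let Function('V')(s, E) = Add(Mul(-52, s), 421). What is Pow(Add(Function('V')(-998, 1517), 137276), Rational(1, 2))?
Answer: Pow(189593, Rational(1, 2)) ≈ 435.42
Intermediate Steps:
Function('V')(s, E) = Add(421, Mul(-52, s))
Pow(Add(Function('V')(-998, 1517), 137276), Rational(1, 2)) = Pow(Add(Add(421, Mul(-52, -998)), 137276), Rational(1, 2)) = Pow(Add(Add(421, 51896), 137276), Rational(1, 2)) = Pow(Add(52317, 137276), Rational(1, 2)) = Pow(189593, Rational(1, 2))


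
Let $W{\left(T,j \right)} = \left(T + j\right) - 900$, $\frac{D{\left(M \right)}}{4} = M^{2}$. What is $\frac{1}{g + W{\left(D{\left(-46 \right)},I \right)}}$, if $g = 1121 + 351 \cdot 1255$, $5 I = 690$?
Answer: $\frac{1}{449328} \approx 2.2255 \cdot 10^{-6}$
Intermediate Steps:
$I = 138$ ($I = \frac{1}{5} \cdot 690 = 138$)
$D{\left(M \right)} = 4 M^{2}$
$W{\left(T,j \right)} = -900 + T + j$
$g = 441626$ ($g = 1121 + 440505 = 441626$)
$\frac{1}{g + W{\left(D{\left(-46 \right)},I \right)}} = \frac{1}{441626 + \left(-900 + 4 \left(-46\right)^{2} + 138\right)} = \frac{1}{441626 + \left(-900 + 4 \cdot 2116 + 138\right)} = \frac{1}{441626 + \left(-900 + 8464 + 138\right)} = \frac{1}{441626 + 7702} = \frac{1}{449328}$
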